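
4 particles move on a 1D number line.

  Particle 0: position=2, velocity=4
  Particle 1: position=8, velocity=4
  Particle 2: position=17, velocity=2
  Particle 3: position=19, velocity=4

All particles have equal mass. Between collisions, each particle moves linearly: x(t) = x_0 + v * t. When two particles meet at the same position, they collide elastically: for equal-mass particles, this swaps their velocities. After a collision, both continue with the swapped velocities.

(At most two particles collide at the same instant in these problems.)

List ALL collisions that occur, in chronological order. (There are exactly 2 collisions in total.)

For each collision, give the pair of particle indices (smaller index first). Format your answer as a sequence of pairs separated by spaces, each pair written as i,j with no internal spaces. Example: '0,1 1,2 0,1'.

Answer: 1,2 0,1

Derivation:
Collision at t=9/2: particles 1 and 2 swap velocities; positions: p0=20 p1=26 p2=26 p3=37; velocities now: v0=4 v1=2 v2=4 v3=4
Collision at t=15/2: particles 0 and 1 swap velocities; positions: p0=32 p1=32 p2=38 p3=49; velocities now: v0=2 v1=4 v2=4 v3=4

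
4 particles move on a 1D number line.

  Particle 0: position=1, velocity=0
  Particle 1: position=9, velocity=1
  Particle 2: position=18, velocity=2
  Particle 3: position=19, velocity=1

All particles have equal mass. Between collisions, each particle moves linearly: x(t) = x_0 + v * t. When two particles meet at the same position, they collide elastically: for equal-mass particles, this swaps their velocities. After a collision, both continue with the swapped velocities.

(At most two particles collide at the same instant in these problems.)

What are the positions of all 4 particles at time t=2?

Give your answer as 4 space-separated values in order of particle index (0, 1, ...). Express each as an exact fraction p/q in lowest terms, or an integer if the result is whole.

Collision at t=1: particles 2 and 3 swap velocities; positions: p0=1 p1=10 p2=20 p3=20; velocities now: v0=0 v1=1 v2=1 v3=2
Advance to t=2 (no further collisions before then); velocities: v0=0 v1=1 v2=1 v3=2; positions = 1 11 21 22

Answer: 1 11 21 22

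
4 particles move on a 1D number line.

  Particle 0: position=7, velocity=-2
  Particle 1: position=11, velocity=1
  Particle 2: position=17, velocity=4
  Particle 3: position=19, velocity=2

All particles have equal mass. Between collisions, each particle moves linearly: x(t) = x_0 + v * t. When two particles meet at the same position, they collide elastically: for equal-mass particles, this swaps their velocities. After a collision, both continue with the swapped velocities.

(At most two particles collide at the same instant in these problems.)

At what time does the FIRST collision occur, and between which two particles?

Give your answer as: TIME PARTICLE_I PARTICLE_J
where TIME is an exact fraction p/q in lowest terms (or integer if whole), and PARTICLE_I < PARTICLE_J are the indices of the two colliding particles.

Answer: 1 2 3

Derivation:
Pair (0,1): pos 7,11 vel -2,1 -> not approaching (rel speed -3 <= 0)
Pair (1,2): pos 11,17 vel 1,4 -> not approaching (rel speed -3 <= 0)
Pair (2,3): pos 17,19 vel 4,2 -> gap=2, closing at 2/unit, collide at t=1
Earliest collision: t=1 between 2 and 3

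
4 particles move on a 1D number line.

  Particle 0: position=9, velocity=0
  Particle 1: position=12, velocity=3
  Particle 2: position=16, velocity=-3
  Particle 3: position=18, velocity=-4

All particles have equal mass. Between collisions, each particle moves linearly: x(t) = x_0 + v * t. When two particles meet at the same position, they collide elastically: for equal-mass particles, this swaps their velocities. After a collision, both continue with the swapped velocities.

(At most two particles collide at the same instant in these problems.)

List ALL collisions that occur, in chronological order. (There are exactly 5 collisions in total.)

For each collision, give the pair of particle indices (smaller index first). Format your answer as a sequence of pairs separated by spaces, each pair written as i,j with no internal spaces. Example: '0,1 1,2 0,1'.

Collision at t=2/3: particles 1 and 2 swap velocities; positions: p0=9 p1=14 p2=14 p3=46/3; velocities now: v0=0 v1=-3 v2=3 v3=-4
Collision at t=6/7: particles 2 and 3 swap velocities; positions: p0=9 p1=94/7 p2=102/7 p3=102/7; velocities now: v0=0 v1=-3 v2=-4 v3=3
Collision at t=2: particles 1 and 2 swap velocities; positions: p0=9 p1=10 p2=10 p3=18; velocities now: v0=0 v1=-4 v2=-3 v3=3
Collision at t=9/4: particles 0 and 1 swap velocities; positions: p0=9 p1=9 p2=37/4 p3=75/4; velocities now: v0=-4 v1=0 v2=-3 v3=3
Collision at t=7/3: particles 1 and 2 swap velocities; positions: p0=26/3 p1=9 p2=9 p3=19; velocities now: v0=-4 v1=-3 v2=0 v3=3

Answer: 1,2 2,3 1,2 0,1 1,2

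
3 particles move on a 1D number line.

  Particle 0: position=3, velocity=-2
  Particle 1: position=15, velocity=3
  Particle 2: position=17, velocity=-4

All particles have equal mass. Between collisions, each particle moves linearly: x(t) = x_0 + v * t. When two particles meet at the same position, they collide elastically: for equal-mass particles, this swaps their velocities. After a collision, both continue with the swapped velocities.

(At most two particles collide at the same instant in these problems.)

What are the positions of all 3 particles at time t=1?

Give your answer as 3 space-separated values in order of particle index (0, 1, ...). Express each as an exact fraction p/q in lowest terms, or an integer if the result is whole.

Collision at t=2/7: particles 1 and 2 swap velocities; positions: p0=17/7 p1=111/7 p2=111/7; velocities now: v0=-2 v1=-4 v2=3
Advance to t=1 (no further collisions before then); velocities: v0=-2 v1=-4 v2=3; positions = 1 13 18

Answer: 1 13 18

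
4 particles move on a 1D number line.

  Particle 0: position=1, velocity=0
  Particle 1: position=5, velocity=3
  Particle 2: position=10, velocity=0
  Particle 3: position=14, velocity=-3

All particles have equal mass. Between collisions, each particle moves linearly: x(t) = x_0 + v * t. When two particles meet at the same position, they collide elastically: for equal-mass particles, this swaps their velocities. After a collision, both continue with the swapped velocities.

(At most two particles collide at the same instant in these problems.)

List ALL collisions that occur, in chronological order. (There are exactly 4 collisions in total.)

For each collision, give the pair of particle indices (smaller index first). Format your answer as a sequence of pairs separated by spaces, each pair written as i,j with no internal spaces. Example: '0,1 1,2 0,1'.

Answer: 2,3 1,2 2,3 0,1

Derivation:
Collision at t=4/3: particles 2 and 3 swap velocities; positions: p0=1 p1=9 p2=10 p3=10; velocities now: v0=0 v1=3 v2=-3 v3=0
Collision at t=3/2: particles 1 and 2 swap velocities; positions: p0=1 p1=19/2 p2=19/2 p3=10; velocities now: v0=0 v1=-3 v2=3 v3=0
Collision at t=5/3: particles 2 and 3 swap velocities; positions: p0=1 p1=9 p2=10 p3=10; velocities now: v0=0 v1=-3 v2=0 v3=3
Collision at t=13/3: particles 0 and 1 swap velocities; positions: p0=1 p1=1 p2=10 p3=18; velocities now: v0=-3 v1=0 v2=0 v3=3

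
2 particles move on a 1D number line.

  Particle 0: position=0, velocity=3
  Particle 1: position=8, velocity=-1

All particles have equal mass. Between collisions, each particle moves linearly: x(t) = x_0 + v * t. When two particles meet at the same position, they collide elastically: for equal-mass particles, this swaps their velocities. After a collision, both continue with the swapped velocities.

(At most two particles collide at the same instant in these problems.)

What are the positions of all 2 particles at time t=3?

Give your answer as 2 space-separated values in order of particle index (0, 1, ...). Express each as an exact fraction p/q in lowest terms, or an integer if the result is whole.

Collision at t=2: particles 0 and 1 swap velocities; positions: p0=6 p1=6; velocities now: v0=-1 v1=3
Advance to t=3 (no further collisions before then); velocities: v0=-1 v1=3; positions = 5 9

Answer: 5 9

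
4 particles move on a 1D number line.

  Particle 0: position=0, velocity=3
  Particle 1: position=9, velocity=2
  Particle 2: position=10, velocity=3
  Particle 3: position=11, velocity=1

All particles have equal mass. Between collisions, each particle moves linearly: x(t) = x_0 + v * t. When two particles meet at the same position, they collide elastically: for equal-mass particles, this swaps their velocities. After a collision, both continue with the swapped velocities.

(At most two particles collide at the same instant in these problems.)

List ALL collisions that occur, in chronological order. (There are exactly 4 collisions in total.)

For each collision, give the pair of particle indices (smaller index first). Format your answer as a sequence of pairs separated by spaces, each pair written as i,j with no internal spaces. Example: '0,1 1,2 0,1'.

Answer: 2,3 1,2 0,1 1,2

Derivation:
Collision at t=1/2: particles 2 and 3 swap velocities; positions: p0=3/2 p1=10 p2=23/2 p3=23/2; velocities now: v0=3 v1=2 v2=1 v3=3
Collision at t=2: particles 1 and 2 swap velocities; positions: p0=6 p1=13 p2=13 p3=16; velocities now: v0=3 v1=1 v2=2 v3=3
Collision at t=11/2: particles 0 and 1 swap velocities; positions: p0=33/2 p1=33/2 p2=20 p3=53/2; velocities now: v0=1 v1=3 v2=2 v3=3
Collision at t=9: particles 1 and 2 swap velocities; positions: p0=20 p1=27 p2=27 p3=37; velocities now: v0=1 v1=2 v2=3 v3=3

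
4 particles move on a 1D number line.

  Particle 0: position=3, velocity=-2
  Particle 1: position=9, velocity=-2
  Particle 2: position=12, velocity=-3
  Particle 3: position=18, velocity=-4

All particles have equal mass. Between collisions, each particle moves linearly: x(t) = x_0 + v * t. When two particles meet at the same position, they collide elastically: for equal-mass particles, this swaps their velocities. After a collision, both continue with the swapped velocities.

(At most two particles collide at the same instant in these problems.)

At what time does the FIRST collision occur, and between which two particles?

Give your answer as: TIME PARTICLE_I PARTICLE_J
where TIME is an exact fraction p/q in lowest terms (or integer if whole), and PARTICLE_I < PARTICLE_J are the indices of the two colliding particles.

Answer: 3 1 2

Derivation:
Pair (0,1): pos 3,9 vel -2,-2 -> not approaching (rel speed 0 <= 0)
Pair (1,2): pos 9,12 vel -2,-3 -> gap=3, closing at 1/unit, collide at t=3
Pair (2,3): pos 12,18 vel -3,-4 -> gap=6, closing at 1/unit, collide at t=6
Earliest collision: t=3 between 1 and 2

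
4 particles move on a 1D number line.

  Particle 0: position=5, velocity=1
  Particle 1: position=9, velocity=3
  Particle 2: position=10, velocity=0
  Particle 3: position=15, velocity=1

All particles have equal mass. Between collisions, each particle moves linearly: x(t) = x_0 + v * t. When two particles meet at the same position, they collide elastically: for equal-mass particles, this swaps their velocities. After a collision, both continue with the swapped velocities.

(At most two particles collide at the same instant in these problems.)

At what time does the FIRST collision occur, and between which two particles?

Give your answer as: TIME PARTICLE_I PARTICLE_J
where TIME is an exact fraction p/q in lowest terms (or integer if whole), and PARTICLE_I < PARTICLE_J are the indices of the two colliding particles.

Pair (0,1): pos 5,9 vel 1,3 -> not approaching (rel speed -2 <= 0)
Pair (1,2): pos 9,10 vel 3,0 -> gap=1, closing at 3/unit, collide at t=1/3
Pair (2,3): pos 10,15 vel 0,1 -> not approaching (rel speed -1 <= 0)
Earliest collision: t=1/3 between 1 and 2

Answer: 1/3 1 2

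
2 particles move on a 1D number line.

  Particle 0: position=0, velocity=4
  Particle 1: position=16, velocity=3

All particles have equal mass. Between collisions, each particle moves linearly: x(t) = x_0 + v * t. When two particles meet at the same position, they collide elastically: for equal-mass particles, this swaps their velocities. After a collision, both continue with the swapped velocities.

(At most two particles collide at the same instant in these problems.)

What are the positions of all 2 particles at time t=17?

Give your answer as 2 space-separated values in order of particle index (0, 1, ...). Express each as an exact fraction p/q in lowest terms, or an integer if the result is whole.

Collision at t=16: particles 0 and 1 swap velocities; positions: p0=64 p1=64; velocities now: v0=3 v1=4
Advance to t=17 (no further collisions before then); velocities: v0=3 v1=4; positions = 67 68

Answer: 67 68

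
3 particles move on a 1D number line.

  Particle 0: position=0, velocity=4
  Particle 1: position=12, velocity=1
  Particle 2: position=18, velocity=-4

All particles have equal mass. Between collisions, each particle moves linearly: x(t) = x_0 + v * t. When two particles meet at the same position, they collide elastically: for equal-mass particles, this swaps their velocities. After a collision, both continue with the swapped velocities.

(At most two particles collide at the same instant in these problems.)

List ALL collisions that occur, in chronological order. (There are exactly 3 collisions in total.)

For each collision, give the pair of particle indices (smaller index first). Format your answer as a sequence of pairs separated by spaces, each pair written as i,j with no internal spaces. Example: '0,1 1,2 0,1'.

Collision at t=6/5: particles 1 and 2 swap velocities; positions: p0=24/5 p1=66/5 p2=66/5; velocities now: v0=4 v1=-4 v2=1
Collision at t=9/4: particles 0 and 1 swap velocities; positions: p0=9 p1=9 p2=57/4; velocities now: v0=-4 v1=4 v2=1
Collision at t=4: particles 1 and 2 swap velocities; positions: p0=2 p1=16 p2=16; velocities now: v0=-4 v1=1 v2=4

Answer: 1,2 0,1 1,2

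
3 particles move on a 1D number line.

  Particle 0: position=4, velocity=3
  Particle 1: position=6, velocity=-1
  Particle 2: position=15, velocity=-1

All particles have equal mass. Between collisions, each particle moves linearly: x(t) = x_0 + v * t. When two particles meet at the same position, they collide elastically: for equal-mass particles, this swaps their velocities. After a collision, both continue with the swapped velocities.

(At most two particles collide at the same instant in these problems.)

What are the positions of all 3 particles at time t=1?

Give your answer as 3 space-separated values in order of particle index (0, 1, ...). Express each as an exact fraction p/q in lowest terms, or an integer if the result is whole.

Answer: 5 7 14

Derivation:
Collision at t=1/2: particles 0 and 1 swap velocities; positions: p0=11/2 p1=11/2 p2=29/2; velocities now: v0=-1 v1=3 v2=-1
Advance to t=1 (no further collisions before then); velocities: v0=-1 v1=3 v2=-1; positions = 5 7 14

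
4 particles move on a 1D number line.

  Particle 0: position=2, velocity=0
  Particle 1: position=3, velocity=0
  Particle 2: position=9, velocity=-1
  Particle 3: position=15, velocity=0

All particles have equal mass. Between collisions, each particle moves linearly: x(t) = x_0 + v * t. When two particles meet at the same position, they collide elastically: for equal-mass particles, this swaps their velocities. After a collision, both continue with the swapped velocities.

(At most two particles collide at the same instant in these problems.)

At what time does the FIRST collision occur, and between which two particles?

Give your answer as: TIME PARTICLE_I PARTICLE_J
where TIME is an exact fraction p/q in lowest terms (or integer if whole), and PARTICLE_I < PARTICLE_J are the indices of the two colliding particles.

Pair (0,1): pos 2,3 vel 0,0 -> not approaching (rel speed 0 <= 0)
Pair (1,2): pos 3,9 vel 0,-1 -> gap=6, closing at 1/unit, collide at t=6
Pair (2,3): pos 9,15 vel -1,0 -> not approaching (rel speed -1 <= 0)
Earliest collision: t=6 between 1 and 2

Answer: 6 1 2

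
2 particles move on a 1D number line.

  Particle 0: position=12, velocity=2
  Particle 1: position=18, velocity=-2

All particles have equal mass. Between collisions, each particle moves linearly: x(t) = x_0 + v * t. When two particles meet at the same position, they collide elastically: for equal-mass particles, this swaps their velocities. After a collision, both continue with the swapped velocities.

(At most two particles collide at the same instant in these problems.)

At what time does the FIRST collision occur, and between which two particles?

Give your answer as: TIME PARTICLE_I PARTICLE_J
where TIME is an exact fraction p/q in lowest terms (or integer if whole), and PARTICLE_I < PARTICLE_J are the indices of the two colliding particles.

Answer: 3/2 0 1

Derivation:
Pair (0,1): pos 12,18 vel 2,-2 -> gap=6, closing at 4/unit, collide at t=3/2
Earliest collision: t=3/2 between 0 and 1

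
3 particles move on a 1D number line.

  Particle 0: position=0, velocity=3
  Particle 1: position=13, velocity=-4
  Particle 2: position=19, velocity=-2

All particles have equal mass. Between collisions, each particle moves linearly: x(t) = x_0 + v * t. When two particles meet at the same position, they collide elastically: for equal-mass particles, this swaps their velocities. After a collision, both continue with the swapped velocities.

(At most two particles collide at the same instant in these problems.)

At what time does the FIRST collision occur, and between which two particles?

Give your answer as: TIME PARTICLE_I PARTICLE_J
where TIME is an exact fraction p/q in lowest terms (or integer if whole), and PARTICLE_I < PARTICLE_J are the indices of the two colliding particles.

Answer: 13/7 0 1

Derivation:
Pair (0,1): pos 0,13 vel 3,-4 -> gap=13, closing at 7/unit, collide at t=13/7
Pair (1,2): pos 13,19 vel -4,-2 -> not approaching (rel speed -2 <= 0)
Earliest collision: t=13/7 between 0 and 1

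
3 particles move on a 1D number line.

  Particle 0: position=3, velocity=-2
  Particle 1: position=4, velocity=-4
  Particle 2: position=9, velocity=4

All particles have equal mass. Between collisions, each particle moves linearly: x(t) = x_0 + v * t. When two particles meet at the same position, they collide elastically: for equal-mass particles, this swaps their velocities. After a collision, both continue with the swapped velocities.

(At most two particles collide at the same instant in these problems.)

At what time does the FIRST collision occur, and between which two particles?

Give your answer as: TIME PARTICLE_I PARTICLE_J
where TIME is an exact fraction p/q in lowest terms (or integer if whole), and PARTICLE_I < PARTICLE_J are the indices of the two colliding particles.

Answer: 1/2 0 1

Derivation:
Pair (0,1): pos 3,4 vel -2,-4 -> gap=1, closing at 2/unit, collide at t=1/2
Pair (1,2): pos 4,9 vel -4,4 -> not approaching (rel speed -8 <= 0)
Earliest collision: t=1/2 between 0 and 1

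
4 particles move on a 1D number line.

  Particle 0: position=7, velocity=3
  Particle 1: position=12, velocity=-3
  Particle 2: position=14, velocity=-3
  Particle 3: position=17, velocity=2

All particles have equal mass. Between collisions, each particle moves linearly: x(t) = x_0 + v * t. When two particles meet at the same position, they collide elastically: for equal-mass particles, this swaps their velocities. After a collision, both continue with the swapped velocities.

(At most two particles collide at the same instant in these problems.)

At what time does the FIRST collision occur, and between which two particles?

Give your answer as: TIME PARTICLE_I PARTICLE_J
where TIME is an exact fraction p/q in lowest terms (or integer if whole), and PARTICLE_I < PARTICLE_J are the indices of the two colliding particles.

Pair (0,1): pos 7,12 vel 3,-3 -> gap=5, closing at 6/unit, collide at t=5/6
Pair (1,2): pos 12,14 vel -3,-3 -> not approaching (rel speed 0 <= 0)
Pair (2,3): pos 14,17 vel -3,2 -> not approaching (rel speed -5 <= 0)
Earliest collision: t=5/6 between 0 and 1

Answer: 5/6 0 1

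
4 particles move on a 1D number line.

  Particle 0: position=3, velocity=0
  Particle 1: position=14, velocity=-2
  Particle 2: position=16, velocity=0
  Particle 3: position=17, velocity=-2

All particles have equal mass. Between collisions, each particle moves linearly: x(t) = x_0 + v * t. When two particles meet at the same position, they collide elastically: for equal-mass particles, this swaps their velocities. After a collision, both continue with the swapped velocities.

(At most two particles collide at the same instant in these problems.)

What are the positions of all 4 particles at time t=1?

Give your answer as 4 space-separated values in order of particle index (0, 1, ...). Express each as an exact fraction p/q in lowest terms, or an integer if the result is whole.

Collision at t=1/2: particles 2 and 3 swap velocities; positions: p0=3 p1=13 p2=16 p3=16; velocities now: v0=0 v1=-2 v2=-2 v3=0
Advance to t=1 (no further collisions before then); velocities: v0=0 v1=-2 v2=-2 v3=0; positions = 3 12 15 16

Answer: 3 12 15 16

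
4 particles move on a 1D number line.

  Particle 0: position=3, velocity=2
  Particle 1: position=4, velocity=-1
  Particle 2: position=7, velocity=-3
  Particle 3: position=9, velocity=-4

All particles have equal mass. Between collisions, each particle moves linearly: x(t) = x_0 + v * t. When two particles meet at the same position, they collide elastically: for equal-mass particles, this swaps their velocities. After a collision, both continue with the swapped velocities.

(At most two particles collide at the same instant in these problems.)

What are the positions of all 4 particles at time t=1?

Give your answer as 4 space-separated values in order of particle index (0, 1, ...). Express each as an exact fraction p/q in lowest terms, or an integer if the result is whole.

Collision at t=1/3: particles 0 and 1 swap velocities; positions: p0=11/3 p1=11/3 p2=6 p3=23/3; velocities now: v0=-1 v1=2 v2=-3 v3=-4
Collision at t=4/5: particles 1 and 2 swap velocities; positions: p0=16/5 p1=23/5 p2=23/5 p3=29/5; velocities now: v0=-1 v1=-3 v2=2 v3=-4
Collision at t=1: particles 2 and 3 swap velocities; positions: p0=3 p1=4 p2=5 p3=5; velocities now: v0=-1 v1=-3 v2=-4 v3=2
Advance to t=1 (no further collisions before then); velocities: v0=-1 v1=-3 v2=-4 v3=2; positions = 3 4 5 5

Answer: 3 4 5 5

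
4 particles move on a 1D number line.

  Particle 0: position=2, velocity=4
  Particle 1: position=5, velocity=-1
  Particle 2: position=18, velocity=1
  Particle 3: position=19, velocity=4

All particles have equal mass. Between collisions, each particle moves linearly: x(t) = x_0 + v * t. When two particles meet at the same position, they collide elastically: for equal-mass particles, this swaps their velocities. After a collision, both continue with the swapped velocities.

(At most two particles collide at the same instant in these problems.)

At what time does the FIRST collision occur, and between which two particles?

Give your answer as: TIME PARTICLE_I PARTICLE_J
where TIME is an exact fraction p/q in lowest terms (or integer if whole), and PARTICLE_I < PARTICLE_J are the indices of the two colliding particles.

Pair (0,1): pos 2,5 vel 4,-1 -> gap=3, closing at 5/unit, collide at t=3/5
Pair (1,2): pos 5,18 vel -1,1 -> not approaching (rel speed -2 <= 0)
Pair (2,3): pos 18,19 vel 1,4 -> not approaching (rel speed -3 <= 0)
Earliest collision: t=3/5 between 0 and 1

Answer: 3/5 0 1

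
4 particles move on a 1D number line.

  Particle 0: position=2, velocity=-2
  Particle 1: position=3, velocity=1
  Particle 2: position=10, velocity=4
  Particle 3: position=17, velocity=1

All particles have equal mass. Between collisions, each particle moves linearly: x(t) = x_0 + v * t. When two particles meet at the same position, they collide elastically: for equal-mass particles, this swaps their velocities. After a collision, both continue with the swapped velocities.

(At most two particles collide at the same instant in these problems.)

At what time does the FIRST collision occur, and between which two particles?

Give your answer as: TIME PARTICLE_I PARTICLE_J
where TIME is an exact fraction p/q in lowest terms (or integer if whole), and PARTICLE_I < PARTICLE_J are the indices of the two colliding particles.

Answer: 7/3 2 3

Derivation:
Pair (0,1): pos 2,3 vel -2,1 -> not approaching (rel speed -3 <= 0)
Pair (1,2): pos 3,10 vel 1,4 -> not approaching (rel speed -3 <= 0)
Pair (2,3): pos 10,17 vel 4,1 -> gap=7, closing at 3/unit, collide at t=7/3
Earliest collision: t=7/3 between 2 and 3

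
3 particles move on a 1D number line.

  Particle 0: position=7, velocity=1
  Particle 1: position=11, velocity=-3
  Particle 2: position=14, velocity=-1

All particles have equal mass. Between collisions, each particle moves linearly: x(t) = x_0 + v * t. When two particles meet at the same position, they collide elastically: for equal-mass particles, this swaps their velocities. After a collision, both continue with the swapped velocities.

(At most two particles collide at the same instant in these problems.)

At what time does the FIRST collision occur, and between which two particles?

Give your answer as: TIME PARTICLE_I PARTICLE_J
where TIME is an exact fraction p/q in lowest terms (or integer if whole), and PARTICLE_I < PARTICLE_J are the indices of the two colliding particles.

Pair (0,1): pos 7,11 vel 1,-3 -> gap=4, closing at 4/unit, collide at t=1
Pair (1,2): pos 11,14 vel -3,-1 -> not approaching (rel speed -2 <= 0)
Earliest collision: t=1 between 0 and 1

Answer: 1 0 1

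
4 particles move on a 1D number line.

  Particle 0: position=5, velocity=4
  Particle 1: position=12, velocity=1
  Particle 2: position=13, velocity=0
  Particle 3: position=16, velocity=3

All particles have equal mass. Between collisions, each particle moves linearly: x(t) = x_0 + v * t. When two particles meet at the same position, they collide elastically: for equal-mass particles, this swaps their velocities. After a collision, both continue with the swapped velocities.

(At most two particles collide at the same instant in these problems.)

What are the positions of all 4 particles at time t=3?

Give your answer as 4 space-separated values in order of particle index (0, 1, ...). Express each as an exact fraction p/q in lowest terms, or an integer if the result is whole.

Collision at t=1: particles 1 and 2 swap velocities; positions: p0=9 p1=13 p2=13 p3=19; velocities now: v0=4 v1=0 v2=1 v3=3
Collision at t=2: particles 0 and 1 swap velocities; positions: p0=13 p1=13 p2=14 p3=22; velocities now: v0=0 v1=4 v2=1 v3=3
Collision at t=7/3: particles 1 and 2 swap velocities; positions: p0=13 p1=43/3 p2=43/3 p3=23; velocities now: v0=0 v1=1 v2=4 v3=3
Advance to t=3 (no further collisions before then); velocities: v0=0 v1=1 v2=4 v3=3; positions = 13 15 17 25

Answer: 13 15 17 25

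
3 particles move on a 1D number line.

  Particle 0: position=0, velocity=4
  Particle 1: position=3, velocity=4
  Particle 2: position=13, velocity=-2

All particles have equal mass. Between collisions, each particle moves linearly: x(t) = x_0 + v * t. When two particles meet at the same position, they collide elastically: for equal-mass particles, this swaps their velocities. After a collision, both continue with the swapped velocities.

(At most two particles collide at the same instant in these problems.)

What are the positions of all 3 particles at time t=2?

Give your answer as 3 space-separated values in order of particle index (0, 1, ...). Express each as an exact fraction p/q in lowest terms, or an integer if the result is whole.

Collision at t=5/3: particles 1 and 2 swap velocities; positions: p0=20/3 p1=29/3 p2=29/3; velocities now: v0=4 v1=-2 v2=4
Advance to t=2 (no further collisions before then); velocities: v0=4 v1=-2 v2=4; positions = 8 9 11

Answer: 8 9 11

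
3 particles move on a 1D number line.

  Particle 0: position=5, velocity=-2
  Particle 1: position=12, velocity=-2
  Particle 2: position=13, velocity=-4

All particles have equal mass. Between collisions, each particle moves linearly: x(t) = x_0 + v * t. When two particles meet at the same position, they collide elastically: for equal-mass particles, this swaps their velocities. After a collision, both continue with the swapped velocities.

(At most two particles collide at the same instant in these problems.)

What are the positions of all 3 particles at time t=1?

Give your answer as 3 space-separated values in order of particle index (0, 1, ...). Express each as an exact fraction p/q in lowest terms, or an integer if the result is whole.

Answer: 3 9 10

Derivation:
Collision at t=1/2: particles 1 and 2 swap velocities; positions: p0=4 p1=11 p2=11; velocities now: v0=-2 v1=-4 v2=-2
Advance to t=1 (no further collisions before then); velocities: v0=-2 v1=-4 v2=-2; positions = 3 9 10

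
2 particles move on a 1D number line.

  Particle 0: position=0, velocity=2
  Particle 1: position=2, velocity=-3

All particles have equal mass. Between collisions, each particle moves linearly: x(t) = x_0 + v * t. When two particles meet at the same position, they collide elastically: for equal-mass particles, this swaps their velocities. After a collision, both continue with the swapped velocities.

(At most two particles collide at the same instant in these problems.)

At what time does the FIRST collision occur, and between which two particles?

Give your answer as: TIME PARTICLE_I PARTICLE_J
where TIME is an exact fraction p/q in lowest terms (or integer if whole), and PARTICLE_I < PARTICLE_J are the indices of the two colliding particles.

Answer: 2/5 0 1

Derivation:
Pair (0,1): pos 0,2 vel 2,-3 -> gap=2, closing at 5/unit, collide at t=2/5
Earliest collision: t=2/5 between 0 and 1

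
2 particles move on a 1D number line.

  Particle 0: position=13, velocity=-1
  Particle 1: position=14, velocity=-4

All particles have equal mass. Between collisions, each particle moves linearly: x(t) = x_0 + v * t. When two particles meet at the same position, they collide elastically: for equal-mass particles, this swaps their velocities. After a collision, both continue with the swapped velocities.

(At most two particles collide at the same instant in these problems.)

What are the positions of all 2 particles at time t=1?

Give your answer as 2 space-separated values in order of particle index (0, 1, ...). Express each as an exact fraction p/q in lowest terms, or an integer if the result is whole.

Collision at t=1/3: particles 0 and 1 swap velocities; positions: p0=38/3 p1=38/3; velocities now: v0=-4 v1=-1
Advance to t=1 (no further collisions before then); velocities: v0=-4 v1=-1; positions = 10 12

Answer: 10 12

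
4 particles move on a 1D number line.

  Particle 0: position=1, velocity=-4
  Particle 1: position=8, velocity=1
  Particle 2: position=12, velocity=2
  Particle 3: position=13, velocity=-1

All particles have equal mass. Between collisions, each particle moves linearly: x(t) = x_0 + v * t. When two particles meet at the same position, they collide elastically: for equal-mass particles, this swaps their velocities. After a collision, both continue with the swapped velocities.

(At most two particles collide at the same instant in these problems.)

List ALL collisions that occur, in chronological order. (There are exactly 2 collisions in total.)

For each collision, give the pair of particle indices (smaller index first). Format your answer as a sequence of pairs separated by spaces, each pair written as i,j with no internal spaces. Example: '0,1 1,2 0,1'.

Collision at t=1/3: particles 2 and 3 swap velocities; positions: p0=-1/3 p1=25/3 p2=38/3 p3=38/3; velocities now: v0=-4 v1=1 v2=-1 v3=2
Collision at t=5/2: particles 1 and 2 swap velocities; positions: p0=-9 p1=21/2 p2=21/2 p3=17; velocities now: v0=-4 v1=-1 v2=1 v3=2

Answer: 2,3 1,2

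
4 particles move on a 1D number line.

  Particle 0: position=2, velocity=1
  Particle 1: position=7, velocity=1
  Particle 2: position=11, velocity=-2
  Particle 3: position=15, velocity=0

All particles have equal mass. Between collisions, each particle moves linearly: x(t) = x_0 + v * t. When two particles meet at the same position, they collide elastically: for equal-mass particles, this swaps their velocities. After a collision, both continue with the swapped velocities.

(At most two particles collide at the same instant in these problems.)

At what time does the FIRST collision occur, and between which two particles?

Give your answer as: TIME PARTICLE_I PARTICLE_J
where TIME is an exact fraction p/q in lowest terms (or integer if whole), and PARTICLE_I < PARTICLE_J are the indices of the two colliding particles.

Answer: 4/3 1 2

Derivation:
Pair (0,1): pos 2,7 vel 1,1 -> not approaching (rel speed 0 <= 0)
Pair (1,2): pos 7,11 vel 1,-2 -> gap=4, closing at 3/unit, collide at t=4/3
Pair (2,3): pos 11,15 vel -2,0 -> not approaching (rel speed -2 <= 0)
Earliest collision: t=4/3 between 1 and 2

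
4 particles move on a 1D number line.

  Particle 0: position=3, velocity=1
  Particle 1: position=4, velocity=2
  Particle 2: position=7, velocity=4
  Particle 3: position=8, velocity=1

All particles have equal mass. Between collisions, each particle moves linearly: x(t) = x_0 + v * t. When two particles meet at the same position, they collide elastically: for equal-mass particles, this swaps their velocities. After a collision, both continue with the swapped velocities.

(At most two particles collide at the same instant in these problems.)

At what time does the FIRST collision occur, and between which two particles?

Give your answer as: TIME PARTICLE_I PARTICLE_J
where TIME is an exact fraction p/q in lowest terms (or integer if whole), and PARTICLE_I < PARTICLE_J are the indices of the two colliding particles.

Answer: 1/3 2 3

Derivation:
Pair (0,1): pos 3,4 vel 1,2 -> not approaching (rel speed -1 <= 0)
Pair (1,2): pos 4,7 vel 2,4 -> not approaching (rel speed -2 <= 0)
Pair (2,3): pos 7,8 vel 4,1 -> gap=1, closing at 3/unit, collide at t=1/3
Earliest collision: t=1/3 between 2 and 3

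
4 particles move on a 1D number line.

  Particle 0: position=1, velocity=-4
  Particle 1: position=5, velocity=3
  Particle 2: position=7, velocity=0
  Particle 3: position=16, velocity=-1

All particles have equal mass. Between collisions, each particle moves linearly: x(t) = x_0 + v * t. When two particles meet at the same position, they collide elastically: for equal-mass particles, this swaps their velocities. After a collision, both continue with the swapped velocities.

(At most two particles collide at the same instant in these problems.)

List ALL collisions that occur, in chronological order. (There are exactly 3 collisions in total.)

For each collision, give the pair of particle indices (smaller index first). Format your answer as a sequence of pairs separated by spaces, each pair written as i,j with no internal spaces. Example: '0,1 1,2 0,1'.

Answer: 1,2 2,3 1,2

Derivation:
Collision at t=2/3: particles 1 and 2 swap velocities; positions: p0=-5/3 p1=7 p2=7 p3=46/3; velocities now: v0=-4 v1=0 v2=3 v3=-1
Collision at t=11/4: particles 2 and 3 swap velocities; positions: p0=-10 p1=7 p2=53/4 p3=53/4; velocities now: v0=-4 v1=0 v2=-1 v3=3
Collision at t=9: particles 1 and 2 swap velocities; positions: p0=-35 p1=7 p2=7 p3=32; velocities now: v0=-4 v1=-1 v2=0 v3=3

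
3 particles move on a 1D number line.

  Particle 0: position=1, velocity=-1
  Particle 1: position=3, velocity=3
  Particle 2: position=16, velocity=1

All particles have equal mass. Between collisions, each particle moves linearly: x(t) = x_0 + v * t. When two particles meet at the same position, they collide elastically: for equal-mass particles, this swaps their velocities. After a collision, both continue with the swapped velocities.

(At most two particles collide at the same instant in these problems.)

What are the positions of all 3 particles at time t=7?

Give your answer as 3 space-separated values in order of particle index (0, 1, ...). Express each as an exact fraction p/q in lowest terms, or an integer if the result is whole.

Answer: -6 23 24

Derivation:
Collision at t=13/2: particles 1 and 2 swap velocities; positions: p0=-11/2 p1=45/2 p2=45/2; velocities now: v0=-1 v1=1 v2=3
Advance to t=7 (no further collisions before then); velocities: v0=-1 v1=1 v2=3; positions = -6 23 24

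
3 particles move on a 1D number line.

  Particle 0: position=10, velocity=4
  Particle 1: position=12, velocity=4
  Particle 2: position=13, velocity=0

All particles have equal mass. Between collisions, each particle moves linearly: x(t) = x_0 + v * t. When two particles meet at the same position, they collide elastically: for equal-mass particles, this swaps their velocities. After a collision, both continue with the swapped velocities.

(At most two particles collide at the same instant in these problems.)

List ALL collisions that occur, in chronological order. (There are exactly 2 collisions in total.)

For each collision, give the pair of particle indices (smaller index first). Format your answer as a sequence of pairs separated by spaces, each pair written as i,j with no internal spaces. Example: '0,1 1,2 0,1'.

Collision at t=1/4: particles 1 and 2 swap velocities; positions: p0=11 p1=13 p2=13; velocities now: v0=4 v1=0 v2=4
Collision at t=3/4: particles 0 and 1 swap velocities; positions: p0=13 p1=13 p2=15; velocities now: v0=0 v1=4 v2=4

Answer: 1,2 0,1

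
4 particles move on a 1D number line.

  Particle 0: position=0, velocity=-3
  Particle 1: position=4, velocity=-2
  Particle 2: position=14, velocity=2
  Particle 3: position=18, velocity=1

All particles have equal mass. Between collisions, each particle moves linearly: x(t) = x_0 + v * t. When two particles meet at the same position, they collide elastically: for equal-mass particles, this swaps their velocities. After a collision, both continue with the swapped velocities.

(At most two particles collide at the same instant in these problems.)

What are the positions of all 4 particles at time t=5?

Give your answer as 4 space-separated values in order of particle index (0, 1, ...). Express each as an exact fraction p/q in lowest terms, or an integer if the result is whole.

Answer: -15 -6 23 24

Derivation:
Collision at t=4: particles 2 and 3 swap velocities; positions: p0=-12 p1=-4 p2=22 p3=22; velocities now: v0=-3 v1=-2 v2=1 v3=2
Advance to t=5 (no further collisions before then); velocities: v0=-3 v1=-2 v2=1 v3=2; positions = -15 -6 23 24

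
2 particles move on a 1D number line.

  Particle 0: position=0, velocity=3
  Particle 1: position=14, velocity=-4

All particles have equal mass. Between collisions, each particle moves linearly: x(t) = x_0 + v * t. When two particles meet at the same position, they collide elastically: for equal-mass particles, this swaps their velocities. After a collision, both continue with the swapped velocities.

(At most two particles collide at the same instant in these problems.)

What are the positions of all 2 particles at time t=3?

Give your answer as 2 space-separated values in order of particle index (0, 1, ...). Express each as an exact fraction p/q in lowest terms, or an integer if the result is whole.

Answer: 2 9

Derivation:
Collision at t=2: particles 0 and 1 swap velocities; positions: p0=6 p1=6; velocities now: v0=-4 v1=3
Advance to t=3 (no further collisions before then); velocities: v0=-4 v1=3; positions = 2 9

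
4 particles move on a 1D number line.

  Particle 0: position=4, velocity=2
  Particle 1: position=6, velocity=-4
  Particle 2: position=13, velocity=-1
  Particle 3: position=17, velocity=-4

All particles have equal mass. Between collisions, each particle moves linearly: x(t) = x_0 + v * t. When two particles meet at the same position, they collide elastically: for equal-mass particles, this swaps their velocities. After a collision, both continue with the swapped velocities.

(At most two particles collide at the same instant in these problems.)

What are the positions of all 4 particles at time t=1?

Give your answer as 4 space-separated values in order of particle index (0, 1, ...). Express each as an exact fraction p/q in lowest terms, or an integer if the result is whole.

Answer: 2 6 12 13

Derivation:
Collision at t=1/3: particles 0 and 1 swap velocities; positions: p0=14/3 p1=14/3 p2=38/3 p3=47/3; velocities now: v0=-4 v1=2 v2=-1 v3=-4
Advance to t=1 (no further collisions before then); velocities: v0=-4 v1=2 v2=-1 v3=-4; positions = 2 6 12 13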